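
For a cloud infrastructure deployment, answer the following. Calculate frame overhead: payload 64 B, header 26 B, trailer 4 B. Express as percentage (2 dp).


Given: payload = 64 B, header = 26 B, trailer = 4 B
Overhead bytes = header + trailer = 26 + 4 = 30
Total frame = payload + overhead = 64 + 30 = 94
Overhead % = 30 / 94 * 100 = 31.9149% -> 31.91% (2 dp)

31.91


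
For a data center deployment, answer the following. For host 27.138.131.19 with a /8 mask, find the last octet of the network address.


Given: IP = 27.138.131.19, prefix = /8
Subnet mask = 255.0.0.0
Last octet of IP: 19
Last octet of mask: 0
Network last octet = 19 AND 0 = 0

0


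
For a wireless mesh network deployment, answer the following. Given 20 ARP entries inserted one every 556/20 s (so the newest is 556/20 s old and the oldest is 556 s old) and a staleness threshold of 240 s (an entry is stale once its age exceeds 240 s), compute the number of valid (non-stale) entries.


Ages are k * 556/20 s for k = 1..20 (spacing = 27.8000 s).
Entry k is valid iff k * 556/20 <= 240 iff k <= 20 * 240 / 556 = 8.6331
n_valid = floor(8.6331) = 8
(n_stale = 20 - 8 = 12)

8


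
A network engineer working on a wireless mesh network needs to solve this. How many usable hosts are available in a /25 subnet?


Given: subnet mask /25
Host bits = 32 - 25 = 7
Total addresses = 2^7 = 128
Usable hosts = 128 - 2 (network + broadcast) = 126

126


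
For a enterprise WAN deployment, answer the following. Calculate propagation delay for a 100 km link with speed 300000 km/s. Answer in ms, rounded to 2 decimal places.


Given: distance = 100 km, speed = 300000 km/s
Delay = distance / speed = 100 / 300000 seconds
Delay in ms = 100 * 1000 / 300000
Delay = 0.3333 ms
Rounded to 2 dp = 0.33 ms

0.33


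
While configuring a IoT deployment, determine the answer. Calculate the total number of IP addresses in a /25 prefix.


Given: CIDR prefix /25
Host bits = 32 - 25 = 7
Total addresses = 2^7 = 128

128


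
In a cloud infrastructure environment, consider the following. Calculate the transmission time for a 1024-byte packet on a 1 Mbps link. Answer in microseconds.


Given: packet = 1024 bytes, bandwidth = 1 Mbps
Packet in bits = 1024 * 8 = 8192 bits
Bandwidth = 1 * 10^6 = 1000000 bps
Time = 8192 / 1000000 seconds
Time in us = 8192 * 10^6 / 1000000 = 8192

8192


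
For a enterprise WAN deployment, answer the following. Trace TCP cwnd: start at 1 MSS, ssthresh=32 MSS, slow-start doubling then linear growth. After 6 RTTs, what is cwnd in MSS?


RTT 0: cwnd = 1 MSS (initial)
RTT 1: cwnd = 2 MSS (slow start, doubled)
RTT 2: cwnd = 4 MSS (slow start, doubled)
RTT 3: cwnd = 8 MSS (slow start, doubled)
RTT 4: cwnd = 16 MSS (slow start, doubled)
RTT 5: cwnd = 32 MSS (slow start, doubled)
RTT 6: cwnd = 33 MSS (congestion avoidance, +1)

33


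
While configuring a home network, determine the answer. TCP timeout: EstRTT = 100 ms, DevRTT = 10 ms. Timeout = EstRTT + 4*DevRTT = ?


Given: EstRTT = 100 ms, DevRTT = 10 ms
Timeout = EstRTT + 4 * DevRTT
4 * DevRTT = 4 * 10 = 40
Timeout = 100 + 40 = 140 ms

140


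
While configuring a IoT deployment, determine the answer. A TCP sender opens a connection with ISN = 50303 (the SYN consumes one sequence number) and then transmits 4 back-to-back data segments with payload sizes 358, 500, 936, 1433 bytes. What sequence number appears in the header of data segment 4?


The SYN occupies sequence number ISN = 50303, so the first data byte is ISN + 1 = 50304.
SEQ of data segment i = (ISN + 1) + sum of payload sizes of segments 1..i-1.
Segment 1: SEQ = 50304, payload = 358 bytes
Segment 2: SEQ = 50662, payload = 500 bytes
Segment 3: SEQ = 51162, payload = 936 bytes
Segment 4: SEQ = 52098, payload = 1433 bytes
SEQ of segment 4 = 50304 + 358 + 500 + 936 = 52098

52098


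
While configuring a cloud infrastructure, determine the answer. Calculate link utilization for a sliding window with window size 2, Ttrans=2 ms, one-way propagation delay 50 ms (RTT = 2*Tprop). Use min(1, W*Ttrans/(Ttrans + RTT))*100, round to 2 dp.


Given: W = 2, Ttrans = 2 ms, RTT = 100 ms (= 2 * Tprop, Tprop = 50 ms)
Cycle time = Ttrans + RTT = 2 + 100 = 102 ms (first packet sent until its ACK returns)
W * Ttrans = 2 * 2 = 4 ms of sending per cycle
W * Ttrans / (Ttrans + RTT) = 4 / 102 = 0.039216
U = min(1, 0.039216) = 0.039216
U% = 3.92%

3.92


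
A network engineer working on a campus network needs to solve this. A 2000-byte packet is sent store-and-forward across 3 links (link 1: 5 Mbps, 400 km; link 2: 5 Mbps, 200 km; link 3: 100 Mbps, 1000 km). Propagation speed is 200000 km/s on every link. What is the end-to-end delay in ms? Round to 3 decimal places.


Packet = 2000 bytes = 16000 bits. Store-and-forward: sum (t_trans + t_prop) per link.
Link 1: t_trans = 16000/(5*10^6) s = 3.2000 ms; t_prop = 400/200000 s = 2.0000 ms; subtotal = 5.2000 ms
Link 2: t_trans = 16000/(5*10^6) s = 3.2000 ms; t_prop = 200/200000 s = 1.0000 ms; subtotal = 4.2000 ms
Link 3: t_trans = 16000/(100*10^6) s = 0.1600 ms; t_prop = 1000/200000 s = 5.0000 ms; subtotal = 5.1600 ms
End-to-end = 5.2000 + 4.2000 + 5.1600 = 14.5600 ms -> 14.560 ms (3 dp)

14.560


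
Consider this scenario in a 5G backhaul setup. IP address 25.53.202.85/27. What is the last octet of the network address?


Given: IP = 25.53.202.85, prefix = /27
Subnet mask = 255.255.255.224
Last octet of IP: 85
Last octet of mask: 224
Network last octet = 85 AND 224 = 64

64


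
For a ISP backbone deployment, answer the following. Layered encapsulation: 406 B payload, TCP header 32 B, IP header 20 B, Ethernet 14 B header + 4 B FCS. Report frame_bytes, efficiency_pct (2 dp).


TCP segment = 406 + 32 = 438 B
IP packet = 438 + 20 = 458 B
Ethernet frame = 458 + 14 + 4 = 476 B
Efficiency = app / frame = 406 / 476 = 0.852941 = 85.2941% -> 85.29% (2 dp)

476, 85.29


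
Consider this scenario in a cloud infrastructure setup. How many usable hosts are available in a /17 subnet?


Given: subnet mask /17
Host bits = 32 - 17 = 15
Total addresses = 2^15 = 32768
Usable hosts = 32768 - 2 (network + broadcast) = 32766

32766


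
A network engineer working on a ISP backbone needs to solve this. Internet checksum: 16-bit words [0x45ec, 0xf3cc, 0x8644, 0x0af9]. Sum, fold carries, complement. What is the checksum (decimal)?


Given words: [0x45ec, 0xf3cc, 0x8644, 0x0af9]
Step 1: Sum all words
Raw sum = 17900 + 62412 + 34372 + 2809 = 117493
Step 2: Fold carry: (51957 + 1) = 51958
One's complement = ~51958 & 0xFFFF = 13577

13577


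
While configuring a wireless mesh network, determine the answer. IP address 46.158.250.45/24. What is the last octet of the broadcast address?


Given: IP = 46.158.250.45, prefix = /24
Host bits = 32 - 24 = 8
Network last octet = 45 AND mask = 0
Host part size = 2^8 - 1 = 255
Broadcast last octet = 0 OR 255 = 255

255


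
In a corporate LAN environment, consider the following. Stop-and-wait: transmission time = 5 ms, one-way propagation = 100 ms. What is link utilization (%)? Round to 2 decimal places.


Given: Ttrans = 5 ms, Tprop = 100 ms
RTT = 2 * Tprop = 2 * 100 = 200 ms
U = Ttrans / (Ttrans + RTT)
U = 5 / (5 + 200)
U = 5 / 205 = 0.02439
U% = 2.44%

2.44


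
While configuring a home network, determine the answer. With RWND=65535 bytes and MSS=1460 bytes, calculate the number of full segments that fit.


Given: RWND = 65535 bytes, MSS = 1460 bytes
Full segments = floor(RWND / MSS)
Full segments = floor(65535 / 1460)
Full segments = floor(44.887) = 44

44


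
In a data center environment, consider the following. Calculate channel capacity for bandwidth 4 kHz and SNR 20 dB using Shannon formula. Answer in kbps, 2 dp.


Given: B = 4 kHz, SNR = 20 dB
SNR linear = 10^(20/10) = 100
1 + SNR = 101
log2(101) = 6.6582114828
C = 4 * 1000 * 6.6582114828 = 26632.8459 bps
C = 26.632846 kbps -> 26.63 kbps (2 dp)

26.63


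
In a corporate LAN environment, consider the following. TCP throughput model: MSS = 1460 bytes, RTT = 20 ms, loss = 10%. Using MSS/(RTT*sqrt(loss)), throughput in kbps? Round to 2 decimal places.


Given: MSS = 1460 bytes, RTT = 20 ms, loss = 10%
RTT in seconds = 20 / 1000 = 0.02
Loss rate = 10% = 0.1
sqrt(loss) = sqrt(0.1) = 0.316227766017
Throughput (bytes/s) = 1460 / (0.02 * 0.316227766017) = 230846.2692
Throughput (kbps) = 230846.2692 * 8 / 1000 = 1846.770154 -> 1846.77 kbps (2 dp)

1846.77


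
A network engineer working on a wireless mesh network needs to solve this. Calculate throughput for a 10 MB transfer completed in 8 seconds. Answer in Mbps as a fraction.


Given: file = 10 MB, time = 8 s
File in Mb = 10 * 8 = 80 Mb
Throughput = 80 / 8 Mbps
Throughput = 10 Mbps

10


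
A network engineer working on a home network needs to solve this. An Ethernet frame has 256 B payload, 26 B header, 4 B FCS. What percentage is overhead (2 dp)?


Given: payload = 256 B, header = 26 B, trailer = 4 B
Overhead bytes = header + trailer = 26 + 4 = 30
Total frame = payload + overhead = 256 + 30 = 286
Overhead % = 30 / 286 * 100 = 10.4895% -> 10.49% (2 dp)

10.49


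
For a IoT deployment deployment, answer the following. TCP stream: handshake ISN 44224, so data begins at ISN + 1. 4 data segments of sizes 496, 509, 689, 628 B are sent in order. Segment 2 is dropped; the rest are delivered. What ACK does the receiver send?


SYN uses sequence number 44224; first data byte = ISN + 1 = 44225.
Segment 1: SEQ = 44225, len = 496 B, covers [44225, 44720]
Segment 2: SEQ = 44721, len = 509 B, covers [44721, 45229] [LOST]
Segment 3: SEQ = 45230, len = 689 B, covers [45230, 45918]
Segment 4: SEQ = 45919, len = 628 B, covers [45919, 46546]
In-order data received: bytes [44225, 44720] (segments 1..1).
Segment 2 missing -> gap begins at byte 44721; later segments buffered out of order.
Cumulative ACK = next expected in-order byte = 44225 + 496 = 44721

44721


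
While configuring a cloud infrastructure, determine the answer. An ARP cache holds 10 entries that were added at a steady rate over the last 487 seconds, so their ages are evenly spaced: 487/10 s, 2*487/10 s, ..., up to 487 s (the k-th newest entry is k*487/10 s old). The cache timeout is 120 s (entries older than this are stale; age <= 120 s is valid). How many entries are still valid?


Ages are k * 487/10 s for k = 1..10 (spacing = 48.7000 s).
Entry k is valid iff k * 487/10 <= 120 iff k <= 10 * 120 / 487 = 2.4641
n_valid = floor(2.4641) = 2
(n_stale = 10 - 2 = 8)

2


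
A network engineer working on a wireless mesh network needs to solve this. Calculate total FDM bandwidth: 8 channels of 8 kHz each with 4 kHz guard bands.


Given: 8 channels, 8 kHz each, guard = 4 kHz
Channel bandwidth = 8 * 8 = 64 kHz
Guard bands = 7 gaps * 4 kHz = 28 kHz
Total = 64 + 28 = 92 kHz

92


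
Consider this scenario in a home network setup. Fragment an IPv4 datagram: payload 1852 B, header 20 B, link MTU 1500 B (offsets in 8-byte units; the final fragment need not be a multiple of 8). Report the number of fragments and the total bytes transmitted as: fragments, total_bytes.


Max data per non-final fragment = floor((MTU - header)/8)*8 = floor((1500 - 20)/8)*8 = floor(1480/8)*8 = 1480 B
Final fragment needs no 8-byte alignment: it can carry up to MTU - header = 1480 B
Non-final fragments needed = ceil((payload - 1480) / 1480) = ceil(372/1480) = ceil(0.2514) = 1
Number of fragments = 1 + 1 = 2
Fragment sizes (data): 1 * 1480 B + 372 B (last, 372 <= 1480 OK)
Total bytes sent = payload + n_frags * header = 1852 + 2*20 = 1852 + 40 = 1892 B

2, 1892


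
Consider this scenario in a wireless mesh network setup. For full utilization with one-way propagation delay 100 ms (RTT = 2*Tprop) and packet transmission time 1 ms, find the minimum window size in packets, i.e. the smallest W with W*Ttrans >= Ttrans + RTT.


Given: Ttrans = 1 ms, RTT = 200 ms (= 2 * Tprop, Tprop = 100 ms)
Time until first ACK returns = Ttrans + RTT = 1 + 200 = 201 ms
Need W * Ttrans >= Ttrans + RTT  ->  W >= (Ttrans + RTT) / Ttrans
(Ttrans + RTT) / Ttrans = 201 / 1 = 201
W_min = ceil(201) = 201

201


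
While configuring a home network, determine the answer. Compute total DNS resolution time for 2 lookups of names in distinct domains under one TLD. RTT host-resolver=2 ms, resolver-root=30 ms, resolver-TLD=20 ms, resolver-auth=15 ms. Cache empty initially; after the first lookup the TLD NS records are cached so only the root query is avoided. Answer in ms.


Lookup 1 (cold cache): local + root + TLD + auth = 2 + 30 + 20 + 15 = 67 ms
Lookups 2..2 (TLD NS cached -> skip root; new domain -> still ask TLD and auth): local + TLD + auth = 2 + 20 + 15 = 37 ms each
Remaining 1 lookups: 1 * 37 = 37 ms
Total = 67 + 37 = 104 ms

104


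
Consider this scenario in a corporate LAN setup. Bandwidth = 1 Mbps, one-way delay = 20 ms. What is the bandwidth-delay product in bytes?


Given: bandwidth = 1 Mbps, delay = 20 ms
BDP in bits = 1 * 10^6 * 20 / 1000
BDP in bits = 20000
BDP in bytes = 20000 / 8 = 2500

2500


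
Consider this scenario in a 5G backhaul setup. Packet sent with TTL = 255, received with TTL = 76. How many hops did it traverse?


Given: initial TTL = 255, received TTL = 76
Hops = initial TTL - received TTL
Hops = 255 - 76 = 179

179


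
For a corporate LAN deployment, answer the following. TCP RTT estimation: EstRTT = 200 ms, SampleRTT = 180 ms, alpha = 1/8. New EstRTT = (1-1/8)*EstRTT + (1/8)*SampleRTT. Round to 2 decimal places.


Given: EstRTT = 200 ms, SampleRTT = 180 ms, alpha = 1/8
New EstRTT = (1 - alpha) * EstRTT + alpha * SampleRTT
(7/8) * 200 = 175
(1/8) * 180 = 22.5
New EstRTT = 175 + 22.5 = 197.5 ms -> 197.50 ms (2 dp)

197.50


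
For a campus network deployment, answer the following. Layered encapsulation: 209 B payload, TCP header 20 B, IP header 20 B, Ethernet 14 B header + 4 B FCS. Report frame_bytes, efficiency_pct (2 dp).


TCP segment = 209 + 20 = 229 B
IP packet = 229 + 20 = 249 B
Ethernet frame = 249 + 14 + 4 = 267 B
Efficiency = app / frame = 209 / 267 = 0.782772 = 78.2772% -> 78.28% (2 dp)

267, 78.28


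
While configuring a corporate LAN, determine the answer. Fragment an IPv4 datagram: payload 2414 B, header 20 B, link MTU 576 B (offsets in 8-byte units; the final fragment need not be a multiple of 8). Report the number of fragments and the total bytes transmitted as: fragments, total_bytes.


Max data per non-final fragment = floor((MTU - header)/8)*8 = floor((576 - 20)/8)*8 = floor(556/8)*8 = 552 B
Final fragment needs no 8-byte alignment: it can carry up to MTU - header = 556 B
Non-final fragments needed = ceil((payload - 556) / 552) = ceil(1858/552) = ceil(3.3659) = 4
Number of fragments = 4 + 1 = 5
Fragment sizes (data): 4 * 552 B + 206 B (last, 206 <= 556 OK)
Total bytes sent = payload + n_frags * header = 2414 + 5*20 = 2414 + 100 = 2514 B

5, 2514


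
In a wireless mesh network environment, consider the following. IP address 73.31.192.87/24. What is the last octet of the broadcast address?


Given: IP = 73.31.192.87, prefix = /24
Host bits = 32 - 24 = 8
Network last octet = 87 AND mask = 0
Host part size = 2^8 - 1 = 255
Broadcast last octet = 0 OR 255 = 255

255


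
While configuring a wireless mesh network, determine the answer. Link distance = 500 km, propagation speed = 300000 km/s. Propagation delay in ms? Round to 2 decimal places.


Given: distance = 500 km, speed = 300000 km/s
Delay = distance / speed = 500 / 300000 seconds
Delay in ms = 500 * 1000 / 300000
Delay = 1.6667 ms
Rounded to 2 dp = 1.67 ms

1.67


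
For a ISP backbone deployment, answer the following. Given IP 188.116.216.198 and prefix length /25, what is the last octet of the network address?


Given: IP = 188.116.216.198, prefix = /25
Subnet mask = 255.255.255.128
Last octet of IP: 198
Last octet of mask: 128
Network last octet = 198 AND 128 = 128

128


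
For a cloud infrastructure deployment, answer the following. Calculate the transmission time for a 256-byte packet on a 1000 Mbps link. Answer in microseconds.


Given: packet = 256 bytes, bandwidth = 1000 Mbps
Packet in bits = 256 * 8 = 2048 bits
Bandwidth = 1000 * 10^6 = 1000000000 bps
Time = 2048 / 1000000000 seconds
Time in us = 2048 * 10^6 / 1000000000 = 2.048

2.048


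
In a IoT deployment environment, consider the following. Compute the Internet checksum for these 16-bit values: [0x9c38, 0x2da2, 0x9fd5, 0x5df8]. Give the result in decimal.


Given words: [0x9c38, 0x2da2, 0x9fd5, 0x5df8]
Step 1: Sum all words
Raw sum = 39992 + 11682 + 40917 + 24056 = 116647
Step 2: Fold carry: (51111 + 1) = 51112
One's complement = ~51112 & 0xFFFF = 14423

14423


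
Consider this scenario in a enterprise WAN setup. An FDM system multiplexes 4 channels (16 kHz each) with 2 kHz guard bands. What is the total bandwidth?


Given: 4 channels, 16 kHz each, guard = 2 kHz
Channel bandwidth = 4 * 16 = 64 kHz
Guard bands = 3 gaps * 2 kHz = 6 kHz
Total = 64 + 6 = 70 kHz

70


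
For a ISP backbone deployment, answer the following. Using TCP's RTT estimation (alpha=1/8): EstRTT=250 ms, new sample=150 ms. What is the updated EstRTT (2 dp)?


Given: EstRTT = 250 ms, SampleRTT = 150 ms, alpha = 1/8
New EstRTT = (1 - alpha) * EstRTT + alpha * SampleRTT
(7/8) * 250 = 218.75
(1/8) * 150 = 18.75
New EstRTT = 218.75 + 18.75 = 237.5 ms -> 237.50 ms (2 dp)

237.50


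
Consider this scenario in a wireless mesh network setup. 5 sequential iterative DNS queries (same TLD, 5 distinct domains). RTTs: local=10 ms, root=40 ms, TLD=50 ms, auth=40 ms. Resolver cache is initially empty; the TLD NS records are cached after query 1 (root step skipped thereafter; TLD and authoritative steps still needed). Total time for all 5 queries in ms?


Lookup 1 (cold cache): local + root + TLD + auth = 10 + 40 + 50 + 40 = 140 ms
Lookups 2..5 (TLD NS cached -> skip root; new domain -> still ask TLD and auth): local + TLD + auth = 10 + 50 + 40 = 100 ms each
Remaining 4 lookups: 4 * 100 = 400 ms
Total = 140 + 400 = 540 ms

540


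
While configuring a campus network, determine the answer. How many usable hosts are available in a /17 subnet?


Given: subnet mask /17
Host bits = 32 - 17 = 15
Total addresses = 2^15 = 32768
Usable hosts = 32768 - 2 (network + broadcast) = 32766

32766


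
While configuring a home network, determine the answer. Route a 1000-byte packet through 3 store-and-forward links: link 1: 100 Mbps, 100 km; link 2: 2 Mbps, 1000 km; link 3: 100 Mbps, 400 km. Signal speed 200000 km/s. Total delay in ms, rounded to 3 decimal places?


Packet = 1000 bytes = 8000 bits. Store-and-forward: sum (t_trans + t_prop) per link.
Link 1: t_trans = 8000/(100*10^6) s = 0.0800 ms; t_prop = 100/200000 s = 0.5000 ms; subtotal = 0.5800 ms
Link 2: t_trans = 8000/(2*10^6) s = 4.0000 ms; t_prop = 1000/200000 s = 5.0000 ms; subtotal = 9.0000 ms
Link 3: t_trans = 8000/(100*10^6) s = 0.0800 ms; t_prop = 400/200000 s = 2.0000 ms; subtotal = 2.0800 ms
End-to-end = 0.5800 + 9.0000 + 2.0800 = 11.6600 ms -> 11.660 ms (3 dp)

11.660


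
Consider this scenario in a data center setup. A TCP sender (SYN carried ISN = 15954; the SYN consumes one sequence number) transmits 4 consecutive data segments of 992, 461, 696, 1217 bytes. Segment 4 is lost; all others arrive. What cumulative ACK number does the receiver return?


SYN uses sequence number 15954; first data byte = ISN + 1 = 15955.
Segment 1: SEQ = 15955, len = 992 B, covers [15955, 16946]
Segment 2: SEQ = 16947, len = 461 B, covers [16947, 17407]
Segment 3: SEQ = 17408, len = 696 B, covers [17408, 18103]
Segment 4: SEQ = 18104, len = 1217 B, covers [18104, 19320] [LOST]
In-order data received: bytes [15955, 18103] (segments 1..3).
Segment 4 missing -> gap begins at byte 18104.
Cumulative ACK = next expected in-order byte = 15955 + 992 + 461 + 696 = 18104

18104


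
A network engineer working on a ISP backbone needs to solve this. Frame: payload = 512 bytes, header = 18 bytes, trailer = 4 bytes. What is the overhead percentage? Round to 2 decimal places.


Given: payload = 512 B, header = 18 B, trailer = 4 B
Overhead bytes = header + trailer = 18 + 4 = 22
Total frame = payload + overhead = 512 + 22 = 534
Overhead % = 22 / 534 * 100 = 4.1199% -> 4.12% (2 dp)

4.12


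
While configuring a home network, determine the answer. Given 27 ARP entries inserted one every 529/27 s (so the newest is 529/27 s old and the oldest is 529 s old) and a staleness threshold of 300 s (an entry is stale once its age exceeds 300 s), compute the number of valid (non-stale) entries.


Ages are k * 529/27 s for k = 1..27 (spacing = 19.5926 s).
Entry k is valid iff k * 529/27 <= 300 iff k <= 27 * 300 / 529 = 15.3119
n_valid = floor(15.3119) = 15
(n_stale = 27 - 15 = 12)

15


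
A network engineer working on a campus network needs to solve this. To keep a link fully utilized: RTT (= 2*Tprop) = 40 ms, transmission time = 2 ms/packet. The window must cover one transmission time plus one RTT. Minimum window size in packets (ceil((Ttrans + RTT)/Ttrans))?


Given: Ttrans = 2 ms, RTT = 40 ms (= 2 * Tprop, Tprop = 20 ms)
Time until first ACK returns = Ttrans + RTT = 2 + 40 = 42 ms
Need W * Ttrans >= Ttrans + RTT  ->  W >= (Ttrans + RTT) / Ttrans
(Ttrans + RTT) / Ttrans = 42 / 2 = 21
W_min = ceil(21) = 21

21


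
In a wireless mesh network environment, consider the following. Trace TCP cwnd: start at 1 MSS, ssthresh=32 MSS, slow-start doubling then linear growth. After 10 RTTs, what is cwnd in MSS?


RTT 0: cwnd = 1 MSS (initial)
RTT 1: cwnd = 2 MSS (slow start, doubled)
RTT 2: cwnd = 4 MSS (slow start, doubled)
RTT 3: cwnd = 8 MSS (slow start, doubled)
RTT 4: cwnd = 16 MSS (slow start, doubled)
RTT 5: cwnd = 32 MSS (slow start, doubled)
RTT 6: cwnd = 33 MSS (congestion avoidance, +1)
RTT 7: cwnd = 34 MSS (congestion avoidance, +1)
RTT 8: cwnd = 35 MSS (congestion avoidance, +1)
RTT 9: cwnd = 36 MSS (congestion avoidance, +1)
RTT 10: cwnd = 37 MSS (congestion avoidance, +1)

37


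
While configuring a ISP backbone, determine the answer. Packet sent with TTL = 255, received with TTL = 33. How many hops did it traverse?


Given: initial TTL = 255, received TTL = 33
Hops = initial TTL - received TTL
Hops = 255 - 33 = 222

222


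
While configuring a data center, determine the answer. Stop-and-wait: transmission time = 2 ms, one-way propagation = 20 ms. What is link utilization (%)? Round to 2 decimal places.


Given: Ttrans = 2 ms, Tprop = 20 ms
RTT = 2 * Tprop = 2 * 20 = 40 ms
U = Ttrans / (Ttrans + RTT)
U = 2 / (2 + 40)
U = 2 / 42 = 0.047619
U% = 4.76%

4.76


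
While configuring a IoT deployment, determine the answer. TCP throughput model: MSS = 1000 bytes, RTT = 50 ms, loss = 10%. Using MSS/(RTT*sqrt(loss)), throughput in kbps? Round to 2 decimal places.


Given: MSS = 1000 bytes, RTT = 50 ms, loss = 10%
RTT in seconds = 50 / 1000 = 0.05
Loss rate = 10% = 0.1
sqrt(loss) = sqrt(0.1) = 0.316227766017
Throughput (bytes/s) = 1000 / (0.05 * 0.316227766017) = 63245.5532
Throughput (kbps) = 63245.5532 * 8 / 1000 = 505.964426 -> 505.96 kbps (2 dp)

505.96


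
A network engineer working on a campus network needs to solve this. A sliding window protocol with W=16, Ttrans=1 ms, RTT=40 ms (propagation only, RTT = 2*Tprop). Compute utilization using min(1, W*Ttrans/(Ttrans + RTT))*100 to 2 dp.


Given: W = 16, Ttrans = 1 ms, RTT = 40 ms (= 2 * Tprop, Tprop = 20 ms)
Cycle time = Ttrans + RTT = 1 + 40 = 41 ms (first packet sent until its ACK returns)
W * Ttrans = 16 * 1 = 16 ms of sending per cycle
W * Ttrans / (Ttrans + RTT) = 16 / 41 = 0.390244
U = min(1, 0.390244) = 0.390244
U% = 39.02%

39.02


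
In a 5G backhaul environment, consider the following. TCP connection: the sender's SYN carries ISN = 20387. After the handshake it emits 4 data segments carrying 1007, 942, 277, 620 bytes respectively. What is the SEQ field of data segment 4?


The SYN occupies sequence number ISN = 20387, so the first data byte is ISN + 1 = 20388.
SEQ of data segment i = (ISN + 1) + sum of payload sizes of segments 1..i-1.
Segment 1: SEQ = 20388, payload = 1007 bytes
Segment 2: SEQ = 21395, payload = 942 bytes
Segment 3: SEQ = 22337, payload = 277 bytes
Segment 4: SEQ = 22614, payload = 620 bytes
SEQ of segment 4 = 20388 + 1007 + 942 + 277 = 22614

22614


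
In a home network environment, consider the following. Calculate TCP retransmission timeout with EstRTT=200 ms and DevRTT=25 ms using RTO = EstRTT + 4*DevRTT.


Given: EstRTT = 200 ms, DevRTT = 25 ms
Timeout = EstRTT + 4 * DevRTT
4 * DevRTT = 4 * 25 = 100
Timeout = 200 + 100 = 300 ms

300


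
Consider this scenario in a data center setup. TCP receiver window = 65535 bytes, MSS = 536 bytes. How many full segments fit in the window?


Given: RWND = 65535 bytes, MSS = 536 bytes
Full segments = floor(RWND / MSS)
Full segments = floor(65535 / 536)
Full segments = floor(122.2668) = 122

122


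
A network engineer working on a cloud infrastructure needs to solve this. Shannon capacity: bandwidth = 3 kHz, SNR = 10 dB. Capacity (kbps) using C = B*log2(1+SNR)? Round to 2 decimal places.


Given: B = 3 kHz, SNR = 10 dB
SNR linear = 10^(10/10) = 10
1 + SNR = 11
log2(11) = 3.4594316186
C = 3 * 1000 * 3.4594316186 = 10378.2949 bps
C = 10.378295 kbps -> 10.38 kbps (2 dp)

10.38


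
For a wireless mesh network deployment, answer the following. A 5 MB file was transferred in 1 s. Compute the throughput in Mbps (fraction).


Given: file = 5 MB, time = 1 s
File in Mb = 5 * 8 = 40 Mb
Throughput = 40 / 1 Mbps
Throughput = 40 Mbps

40


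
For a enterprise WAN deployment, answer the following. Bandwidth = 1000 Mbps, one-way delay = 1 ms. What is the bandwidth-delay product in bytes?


Given: bandwidth = 1000 Mbps, delay = 1 ms
BDP in bits = 1000 * 10^6 * 1 / 1000
BDP in bits = 1000000
BDP in bytes = 1000000 / 8 = 125000

125000


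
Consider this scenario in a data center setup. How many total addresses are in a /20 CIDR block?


Given: CIDR prefix /20
Host bits = 32 - 20 = 12
Total addresses = 2^12 = 4096

4096


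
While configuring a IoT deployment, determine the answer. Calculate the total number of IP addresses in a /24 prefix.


Given: CIDR prefix /24
Host bits = 32 - 24 = 8
Total addresses = 2^8 = 256

256


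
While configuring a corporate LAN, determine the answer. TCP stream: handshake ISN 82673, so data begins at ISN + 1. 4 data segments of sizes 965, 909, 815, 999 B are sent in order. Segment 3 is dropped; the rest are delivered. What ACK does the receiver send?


SYN uses sequence number 82673; first data byte = ISN + 1 = 82674.
Segment 1: SEQ = 82674, len = 965 B, covers [82674, 83638]
Segment 2: SEQ = 83639, len = 909 B, covers [83639, 84547]
Segment 3: SEQ = 84548, len = 815 B, covers [84548, 85362] [LOST]
Segment 4: SEQ = 85363, len = 999 B, covers [85363, 86361]
In-order data received: bytes [82674, 84547] (segments 1..2).
Segment 3 missing -> gap begins at byte 84548; later segments buffered out of order.
Cumulative ACK = next expected in-order byte = 82674 + 965 + 909 = 84548

84548


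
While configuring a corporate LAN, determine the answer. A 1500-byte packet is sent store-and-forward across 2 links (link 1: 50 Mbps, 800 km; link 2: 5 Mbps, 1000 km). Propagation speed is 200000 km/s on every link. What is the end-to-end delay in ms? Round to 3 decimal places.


Packet = 1500 bytes = 12000 bits. Store-and-forward: sum (t_trans + t_prop) per link.
Link 1: t_trans = 12000/(50*10^6) s = 0.2400 ms; t_prop = 800/200000 s = 4.0000 ms; subtotal = 4.2400 ms
Link 2: t_trans = 12000/(5*10^6) s = 2.4000 ms; t_prop = 1000/200000 s = 5.0000 ms; subtotal = 7.4000 ms
End-to-end = 4.2400 + 7.4000 = 11.6400 ms -> 11.640 ms (3 dp)

11.640


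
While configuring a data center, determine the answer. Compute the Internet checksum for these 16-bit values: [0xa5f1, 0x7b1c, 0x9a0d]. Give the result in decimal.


Given words: [0xa5f1, 0x7b1c, 0x9a0d]
Step 1: Sum all words
Raw sum = 42481 + 31516 + 39437 = 113434
Step 2: Fold carry: (47898 + 1) = 47899
One's complement = ~47899 & 0xFFFF = 17636

17636


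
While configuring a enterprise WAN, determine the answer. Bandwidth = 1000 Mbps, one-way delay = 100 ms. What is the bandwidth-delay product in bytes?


Given: bandwidth = 1000 Mbps, delay = 100 ms
BDP in bits = 1000 * 10^6 * 100 / 1000
BDP in bits = 100000000
BDP in bytes = 100000000 / 8 = 12500000

12500000


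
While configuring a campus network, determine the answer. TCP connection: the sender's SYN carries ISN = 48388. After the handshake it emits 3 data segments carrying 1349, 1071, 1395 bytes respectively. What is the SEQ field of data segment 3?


The SYN occupies sequence number ISN = 48388, so the first data byte is ISN + 1 = 48389.
SEQ of data segment i = (ISN + 1) + sum of payload sizes of segments 1..i-1.
Segment 1: SEQ = 48389, payload = 1349 bytes
Segment 2: SEQ = 49738, payload = 1071 bytes
Segment 3: SEQ = 50809, payload = 1395 bytes
SEQ of segment 3 = 48389 + 1349 + 1071 = 50809

50809


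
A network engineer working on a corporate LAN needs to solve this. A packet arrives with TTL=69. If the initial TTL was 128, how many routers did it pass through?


Given: initial TTL = 128, received TTL = 69
Hops = initial TTL - received TTL
Hops = 128 - 69 = 59

59


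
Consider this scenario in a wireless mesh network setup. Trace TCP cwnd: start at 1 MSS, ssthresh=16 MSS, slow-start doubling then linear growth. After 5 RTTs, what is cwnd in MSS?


RTT 0: cwnd = 1 MSS (initial)
RTT 1: cwnd = 2 MSS (slow start, doubled)
RTT 2: cwnd = 4 MSS (slow start, doubled)
RTT 3: cwnd = 8 MSS (slow start, doubled)
RTT 4: cwnd = 16 MSS (slow start, doubled)
RTT 5: cwnd = 17 MSS (congestion avoidance, +1)

17


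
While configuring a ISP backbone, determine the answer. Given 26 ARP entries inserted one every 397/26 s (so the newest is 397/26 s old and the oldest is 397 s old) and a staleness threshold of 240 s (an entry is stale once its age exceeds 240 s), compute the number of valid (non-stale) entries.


Ages are k * 397/26 s for k = 1..26 (spacing = 15.2692 s).
Entry k is valid iff k * 397/26 <= 240 iff k <= 26 * 240 / 397 = 15.7179
n_valid = floor(15.7179) = 15
(n_stale = 26 - 15 = 11)

15


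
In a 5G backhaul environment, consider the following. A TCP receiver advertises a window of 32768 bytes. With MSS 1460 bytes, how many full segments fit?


Given: RWND = 32768 bytes, MSS = 1460 bytes
Full segments = floor(RWND / MSS)
Full segments = floor(32768 / 1460)
Full segments = floor(22.4438) = 22

22


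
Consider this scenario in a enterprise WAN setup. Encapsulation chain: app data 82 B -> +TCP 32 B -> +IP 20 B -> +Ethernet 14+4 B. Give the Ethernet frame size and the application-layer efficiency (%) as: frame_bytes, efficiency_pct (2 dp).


TCP segment = 82 + 32 = 114 B
IP packet = 114 + 20 = 134 B
Ethernet frame = 134 + 14 + 4 = 152 B
Efficiency = app / frame = 82 / 152 = 0.539474 = 53.9474% -> 53.95% (2 dp)

152, 53.95


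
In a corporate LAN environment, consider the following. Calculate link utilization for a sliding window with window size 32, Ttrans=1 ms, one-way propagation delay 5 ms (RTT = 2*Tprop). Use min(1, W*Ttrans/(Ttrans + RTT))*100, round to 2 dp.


Given: W = 32, Ttrans = 1 ms, RTT = 10 ms (= 2 * Tprop, Tprop = 5 ms)
Cycle time = Ttrans + RTT = 1 + 10 = 11 ms (first packet sent until its ACK returns)
W * Ttrans = 32 * 1 = 32 ms of sending per cycle
W * Ttrans / (Ttrans + RTT) = 32 / 11 = 2.909091
U = min(1, 2.909091) = 1.000000
U% = 100.00%

100.00


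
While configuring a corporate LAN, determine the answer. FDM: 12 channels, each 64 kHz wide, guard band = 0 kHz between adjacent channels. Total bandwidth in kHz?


Given: 12 channels, 64 kHz each, guard = 0 kHz
Channel bandwidth = 12 * 64 = 768 kHz
Guard bands = 11 gaps * 0 kHz = 0 kHz
Total = 768 + 0 = 768 kHz

768


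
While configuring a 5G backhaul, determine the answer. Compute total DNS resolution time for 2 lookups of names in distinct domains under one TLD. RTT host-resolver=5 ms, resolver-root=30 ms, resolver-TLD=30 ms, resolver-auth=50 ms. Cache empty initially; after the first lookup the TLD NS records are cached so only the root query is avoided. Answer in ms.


Lookup 1 (cold cache): local + root + TLD + auth = 5 + 30 + 30 + 50 = 115 ms
Lookups 2..2 (TLD NS cached -> skip root; new domain -> still ask TLD and auth): local + TLD + auth = 5 + 30 + 50 = 85 ms each
Remaining 1 lookups: 1 * 85 = 85 ms
Total = 115 + 85 = 200 ms

200


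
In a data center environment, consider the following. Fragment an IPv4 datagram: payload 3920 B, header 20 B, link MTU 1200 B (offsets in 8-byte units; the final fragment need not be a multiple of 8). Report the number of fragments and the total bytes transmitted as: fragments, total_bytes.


Max data per non-final fragment = floor((MTU - header)/8)*8 = floor((1200 - 20)/8)*8 = floor(1180/8)*8 = 1176 B
Final fragment needs no 8-byte alignment: it can carry up to MTU - header = 1180 B
Non-final fragments needed = ceil((payload - 1180) / 1176) = ceil(2740/1176) = ceil(2.3299) = 3
Number of fragments = 3 + 1 = 4
Fragment sizes (data): 3 * 1176 B + 392 B (last, 392 <= 1180 OK)
Total bytes sent = payload + n_frags * header = 3920 + 4*20 = 3920 + 80 = 4000 B

4, 4000


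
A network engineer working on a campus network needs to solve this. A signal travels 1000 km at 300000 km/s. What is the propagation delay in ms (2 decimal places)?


Given: distance = 1000 km, speed = 300000 km/s
Delay = distance / speed = 1000 / 300000 seconds
Delay in ms = 1000 * 1000 / 300000
Delay = 3.3333 ms
Rounded to 2 dp = 3.33 ms

3.33


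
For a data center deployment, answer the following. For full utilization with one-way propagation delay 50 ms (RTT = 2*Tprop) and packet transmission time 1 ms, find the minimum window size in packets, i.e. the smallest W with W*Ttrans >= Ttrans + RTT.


Given: Ttrans = 1 ms, RTT = 100 ms (= 2 * Tprop, Tprop = 50 ms)
Time until first ACK returns = Ttrans + RTT = 1 + 100 = 101 ms
Need W * Ttrans >= Ttrans + RTT  ->  W >= (Ttrans + RTT) / Ttrans
(Ttrans + RTT) / Ttrans = 101 / 1 = 101
W_min = ceil(101) = 101

101


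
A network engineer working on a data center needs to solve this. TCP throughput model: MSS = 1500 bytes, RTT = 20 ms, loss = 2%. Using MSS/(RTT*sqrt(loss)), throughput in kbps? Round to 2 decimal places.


Given: MSS = 1500 bytes, RTT = 20 ms, loss = 2%
RTT in seconds = 20 / 1000 = 0.02
Loss rate = 2% = 0.02
sqrt(loss) = sqrt(0.02) = 0.141421356237
Throughput (bytes/s) = 1500 / (0.02 * 0.141421356237) = 530330.0859
Throughput (kbps) = 530330.0859 * 8 / 1000 = 4242.640687 -> 4242.64 kbps (2 dp)

4242.64


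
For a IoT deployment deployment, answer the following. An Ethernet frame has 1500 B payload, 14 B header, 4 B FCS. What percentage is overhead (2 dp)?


Given: payload = 1500 B, header = 14 B, trailer = 4 B
Overhead bytes = header + trailer = 14 + 4 = 18
Total frame = payload + overhead = 1500 + 18 = 1518
Overhead % = 18 / 1518 * 100 = 1.1858% -> 1.19% (2 dp)

1.19


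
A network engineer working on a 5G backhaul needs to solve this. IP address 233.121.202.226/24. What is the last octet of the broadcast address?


Given: IP = 233.121.202.226, prefix = /24
Host bits = 32 - 24 = 8
Network last octet = 226 AND mask = 0
Host part size = 2^8 - 1 = 255
Broadcast last octet = 0 OR 255 = 255

255


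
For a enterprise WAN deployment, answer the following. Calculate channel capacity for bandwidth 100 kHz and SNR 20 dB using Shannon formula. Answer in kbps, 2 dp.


Given: B = 100 kHz, SNR = 20 dB
SNR linear = 10^(20/10) = 100
1 + SNR = 101
log2(101) = 6.6582114828
C = 100 * 1000 * 6.6582114828 = 665821.1483 bps
C = 665.821148 kbps -> 665.82 kbps (2 dp)

665.82


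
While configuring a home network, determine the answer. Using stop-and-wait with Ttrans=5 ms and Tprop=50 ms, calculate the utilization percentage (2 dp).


Given: Ttrans = 5 ms, Tprop = 50 ms
RTT = 2 * Tprop = 2 * 50 = 100 ms
U = Ttrans / (Ttrans + RTT)
U = 5 / (5 + 100)
U = 5 / 105 = 0.047619
U% = 4.76%

4.76


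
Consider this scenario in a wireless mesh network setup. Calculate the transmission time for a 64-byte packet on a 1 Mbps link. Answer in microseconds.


Given: packet = 64 bytes, bandwidth = 1 Mbps
Packet in bits = 64 * 8 = 512 bits
Bandwidth = 1 * 10^6 = 1000000 bps
Time = 512 / 1000000 seconds
Time in us = 512 * 10^6 / 1000000 = 512

512


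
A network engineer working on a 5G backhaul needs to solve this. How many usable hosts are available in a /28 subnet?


Given: subnet mask /28
Host bits = 32 - 28 = 4
Total addresses = 2^4 = 16
Usable hosts = 16 - 2 (network + broadcast) = 14

14


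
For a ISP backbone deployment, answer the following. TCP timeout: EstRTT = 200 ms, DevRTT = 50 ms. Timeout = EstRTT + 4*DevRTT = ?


Given: EstRTT = 200 ms, DevRTT = 50 ms
Timeout = EstRTT + 4 * DevRTT
4 * DevRTT = 4 * 50 = 200
Timeout = 200 + 200 = 400 ms

400


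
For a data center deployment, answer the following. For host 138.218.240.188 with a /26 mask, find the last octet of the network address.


Given: IP = 138.218.240.188, prefix = /26
Subnet mask = 255.255.255.192
Last octet of IP: 188
Last octet of mask: 192
Network last octet = 188 AND 192 = 128

128


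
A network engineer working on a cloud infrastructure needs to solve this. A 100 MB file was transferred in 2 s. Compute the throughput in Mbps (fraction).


Given: file = 100 MB, time = 2 s
File in Mb = 100 * 8 = 800 Mb
Throughput = 800 / 2 Mbps
Throughput = 400 Mbps

400


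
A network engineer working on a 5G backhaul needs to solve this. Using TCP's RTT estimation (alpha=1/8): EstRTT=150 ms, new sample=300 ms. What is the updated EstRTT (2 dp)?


Given: EstRTT = 150 ms, SampleRTT = 300 ms, alpha = 1/8
New EstRTT = (1 - alpha) * EstRTT + alpha * SampleRTT
(7/8) * 150 = 131.25
(1/8) * 300 = 37.5
New EstRTT = 131.25 + 37.5 = 168.75 ms -> 168.75 ms (2 dp)

168.75


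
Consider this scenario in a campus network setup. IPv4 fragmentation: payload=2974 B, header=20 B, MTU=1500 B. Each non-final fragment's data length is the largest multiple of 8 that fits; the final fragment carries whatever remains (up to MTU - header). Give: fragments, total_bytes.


Max data per non-final fragment = floor((MTU - header)/8)*8 = floor((1500 - 20)/8)*8 = floor(1480/8)*8 = 1480 B
Final fragment needs no 8-byte alignment: it can carry up to MTU - header = 1480 B
Non-final fragments needed = ceil((payload - 1480) / 1480) = ceil(1494/1480) = ceil(1.0095) = 2
Number of fragments = 2 + 1 = 3
Fragment sizes (data): 2 * 1480 B + 14 B (last, 14 <= 1480 OK)
Total bytes sent = payload + n_frags * header = 2974 + 3*20 = 2974 + 60 = 3034 B

3, 3034


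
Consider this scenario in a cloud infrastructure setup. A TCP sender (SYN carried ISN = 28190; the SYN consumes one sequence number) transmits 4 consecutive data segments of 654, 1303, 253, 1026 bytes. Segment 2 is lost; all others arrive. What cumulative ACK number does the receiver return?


SYN uses sequence number 28190; first data byte = ISN + 1 = 28191.
Segment 1: SEQ = 28191, len = 654 B, covers [28191, 28844]
Segment 2: SEQ = 28845, len = 1303 B, covers [28845, 30147] [LOST]
Segment 3: SEQ = 30148, len = 253 B, covers [30148, 30400]
Segment 4: SEQ = 30401, len = 1026 B, covers [30401, 31426]
In-order data received: bytes [28191, 28844] (segments 1..1).
Segment 2 missing -> gap begins at byte 28845; later segments buffered out of order.
Cumulative ACK = next expected in-order byte = 28191 + 654 = 28845

28845


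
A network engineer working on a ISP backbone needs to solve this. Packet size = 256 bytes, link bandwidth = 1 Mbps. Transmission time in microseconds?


Given: packet = 256 bytes, bandwidth = 1 Mbps
Packet in bits = 256 * 8 = 2048 bits
Bandwidth = 1 * 10^6 = 1000000 bps
Time = 2048 / 1000000 seconds
Time in us = 2048 * 10^6 / 1000000 = 2048

2048


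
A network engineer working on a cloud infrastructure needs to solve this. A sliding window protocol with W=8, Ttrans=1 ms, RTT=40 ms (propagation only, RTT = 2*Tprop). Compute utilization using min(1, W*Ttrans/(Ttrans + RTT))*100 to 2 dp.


Given: W = 8, Ttrans = 1 ms, RTT = 40 ms (= 2 * Tprop, Tprop = 20 ms)
Cycle time = Ttrans + RTT = 1 + 40 = 41 ms (first packet sent until its ACK returns)
W * Ttrans = 8 * 1 = 8 ms of sending per cycle
W * Ttrans / (Ttrans + RTT) = 8 / 41 = 0.195122
U = min(1, 0.195122) = 0.195122
U% = 19.51%

19.51
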